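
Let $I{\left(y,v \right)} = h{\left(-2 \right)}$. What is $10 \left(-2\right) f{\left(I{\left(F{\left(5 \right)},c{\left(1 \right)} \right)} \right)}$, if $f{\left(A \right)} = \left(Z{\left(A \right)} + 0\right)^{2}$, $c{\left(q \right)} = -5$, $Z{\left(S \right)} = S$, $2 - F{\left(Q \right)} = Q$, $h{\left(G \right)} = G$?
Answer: $-80$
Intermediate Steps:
$F{\left(Q \right)} = 2 - Q$
$I{\left(y,v \right)} = -2$
$f{\left(A \right)} = A^{2}$ ($f{\left(A \right)} = \left(A + 0\right)^{2} = A^{2}$)
$10 \left(-2\right) f{\left(I{\left(F{\left(5 \right)},c{\left(1 \right)} \right)} \right)} = 10 \left(-2\right) \left(-2\right)^{2} = \left(-20\right) 4 = -80$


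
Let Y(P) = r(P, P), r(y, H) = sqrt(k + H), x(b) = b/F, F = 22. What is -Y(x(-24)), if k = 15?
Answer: -3*sqrt(187)/11 ≈ -3.7295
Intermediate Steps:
x(b) = b/22
r(y, H) = sqrt(15 + H)
Y(P) = sqrt(15 + P)
-Y(x(-24)) = -sqrt(15 + (1/22)*(-24)) = -sqrt(15 - 12/11) = -sqrt(153/11) = -3*sqrt(187)/11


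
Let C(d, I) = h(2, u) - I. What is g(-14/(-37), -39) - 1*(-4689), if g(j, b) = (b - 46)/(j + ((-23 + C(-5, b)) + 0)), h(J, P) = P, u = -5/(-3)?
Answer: 9382632/2003 ≈ 4684.3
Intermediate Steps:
u = 5/3 (u = -5*(-⅓) = 5/3 ≈ 1.6667)
C(d, I) = 5/3 - I
g(j, b) = (-46 + b)/(-64/3 + j - b) (g(j, b) = (b - 46)/(j + ((-23 + (5/3 - b)) + 0)) = (-46 + b)/(j + ((-64/3 - b) + 0)) = (-46 + b)/(j + (-64/3 - b)) = (-46 + b)/(-64/3 + j - b))
g(-14/(-37), -39) - 1*(-4689) = 3*(46 - 1*(-39))/(64 - (-42)/(-37) + 3*(-39)) - 1*(-4689) = 3*(46 + 39)/(64 - (-42)*(-1)/37 - 117) + 4689 = 3*85/(64 - 3*14/37 - 117) + 4689 = 3*85/(64 - 42/37 - 117) + 4689 = 3*85/(-2003/37) + 4689 = 3*(-37/2003)*85 + 4689 = -9435/2003 + 4689 = 9382632/2003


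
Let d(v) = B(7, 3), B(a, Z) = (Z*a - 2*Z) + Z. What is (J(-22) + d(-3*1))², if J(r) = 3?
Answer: 441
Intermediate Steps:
B(a, Z) = -Z + Z*a (B(a, Z) = (-2*Z + Z*a) + Z = -Z + Z*a)
d(v) = 18 (d(v) = 3*(-1 + 7) = 3*6 = 18)
(J(-22) + d(-3*1))² = (3 + 18)² = 21² = 441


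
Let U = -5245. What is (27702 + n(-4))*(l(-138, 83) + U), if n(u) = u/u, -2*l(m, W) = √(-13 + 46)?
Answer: -145302235 - 27703*√33/2 ≈ -1.4538e+8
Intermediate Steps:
l(m, W) = -√33/2 (l(m, W) = -√(-13 + 46)/2 = -√33/2)
n(u) = 1
(27702 + n(-4))*(l(-138, 83) + U) = (27702 + 1)*(-√33/2 - 5245) = 27703*(-5245 - √33/2) = -145302235 - 27703*√33/2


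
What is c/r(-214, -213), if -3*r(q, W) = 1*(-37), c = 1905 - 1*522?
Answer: 4149/37 ≈ 112.14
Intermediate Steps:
c = 1383 (c = 1905 - 522 = 1383)
r(q, W) = 37/3 (r(q, W) = -(-37)/3 = -⅓*(-37) = 37/3)
c/r(-214, -213) = 1383/(37/3) = 1383*(3/37) = 4149/37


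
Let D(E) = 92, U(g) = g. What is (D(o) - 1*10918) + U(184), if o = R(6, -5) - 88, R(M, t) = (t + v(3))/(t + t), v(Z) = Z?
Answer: -10642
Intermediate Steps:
R(M, t) = (3 + t)/(2*t) (R(M, t) = (t + 3)/(t + t) = (3 + t)/((2*t)) = (3 + t)*(1/(2*t)) = (3 + t)/(2*t))
o = -439/5 (o = (½)*(3 - 5)/(-5) - 88 = (½)*(-⅕)*(-2) - 88 = ⅕ - 88 = -439/5 ≈ -87.800)
(D(o) - 1*10918) + U(184) = (92 - 1*10918) + 184 = (92 - 10918) + 184 = -10826 + 184 = -10642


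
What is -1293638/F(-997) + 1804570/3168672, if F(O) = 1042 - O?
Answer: -2047717495253/3230461104 ≈ -633.88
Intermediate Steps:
-1293638/F(-997) + 1804570/3168672 = -1293638/(1042 - 1*(-997)) + 1804570/3168672 = -1293638/(1042 + 997) + 1804570*(1/3168672) = -1293638/2039 + 902285/1584336 = -2047717495253/3230461104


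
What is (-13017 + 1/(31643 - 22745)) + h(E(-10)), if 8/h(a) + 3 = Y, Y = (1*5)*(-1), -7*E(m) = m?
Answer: -115834163/8898 ≈ -13018.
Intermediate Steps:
E(m) = -m/7
Y = -5 (Y = 5*(-1) = -5)
h(a) = -1 (h(a) = 8/(-3 - 5) = 8/(-8) = 8*(-⅛) = -1)
(-13017 + 1/(31643 - 22745)) + h(E(-10)) = (-13017 + 1/(31643 - 22745)) - 1 = (-13017 + 1/8898) - 1 = -115825265/8898 - 1 = -115834163/8898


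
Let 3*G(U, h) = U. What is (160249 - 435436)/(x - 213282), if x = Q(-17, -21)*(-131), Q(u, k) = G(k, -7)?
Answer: 275187/212365 ≈ 1.2958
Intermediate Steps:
G(U, h) = U/3
Q(u, k) = k/3
x = 917 (x = ((⅓)*(-21))*(-131) = -7*(-131) = 917)
(160249 - 435436)/(x - 213282) = (160249 - 435436)/(917 - 213282) = -275187/(-212365) = -275187*(-1/212365) = 275187/212365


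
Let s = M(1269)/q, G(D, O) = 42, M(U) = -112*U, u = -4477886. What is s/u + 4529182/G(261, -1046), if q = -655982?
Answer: 33938970250334939/314722780077 ≈ 1.0784e+5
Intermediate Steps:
s = 71064/327991 (s = -112*1269/(-655982) = -142128*(-1/655982) = 71064/327991 ≈ 0.21666)
s/u + 4529182/G(261, -1046) = (71064/327991)/(-4477886) + 4529182/42 = (71064/327991)*(-1/4477886) + 4529182*(1/42) = -5076/104907593359 + 323513/3 = 33938970250334939/314722780077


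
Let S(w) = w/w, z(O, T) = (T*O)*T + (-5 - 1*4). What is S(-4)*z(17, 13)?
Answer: 2864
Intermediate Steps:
z(O, T) = -9 + O*T² (z(O, T) = (O*T)*T + (-5 - 4) = O*T² - 9 = -9 + O*T²)
S(w) = 1
S(-4)*z(17, 13) = 1*(-9 + 17*13²) = 1*(-9 + 17*169) = 1*(-9 + 2873) = 1*2864 = 2864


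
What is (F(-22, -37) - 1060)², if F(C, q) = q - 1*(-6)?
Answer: 1190281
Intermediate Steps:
F(C, q) = 6 + q (F(C, q) = q + 6 = 6 + q)
(F(-22, -37) - 1060)² = ((6 - 37) - 1060)² = (-31 - 1060)² = (-1091)² = 1190281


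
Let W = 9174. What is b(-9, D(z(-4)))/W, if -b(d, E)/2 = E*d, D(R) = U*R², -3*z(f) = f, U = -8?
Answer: -128/4587 ≈ -0.027905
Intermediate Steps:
z(f) = -f/3
D(R) = -8*R²
b(d, E) = -2*E*d
b(-9, D(z(-4)))/W = -2*(-8*(-⅓*(-4))²)*(-9)/9174 = -2*(-8*(4/3)²)*(-9)*(1/9174) = -2*(-8*16/9)*(-9)*(1/9174) = -2*(-128/9)*(-9)*(1/9174) = -256*1/9174 = -128/4587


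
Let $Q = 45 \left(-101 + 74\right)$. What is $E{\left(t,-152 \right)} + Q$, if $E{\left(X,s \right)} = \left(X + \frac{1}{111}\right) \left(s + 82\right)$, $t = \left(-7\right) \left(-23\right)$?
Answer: $- \frac{1385905}{111} \approx -12486.0$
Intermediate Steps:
$t = 161$
$E{\left(X,s \right)} = \left(82 + s\right) \left(\frac{1}{111} + X\right)$ ($E{\left(X,s \right)} = \left(X + \frac{1}{111}\right) \left(82 + s\right) = \left(\frac{1}{111} + X\right) \left(82 + s\right) = \left(82 + s\right) \left(\frac{1}{111} + X\right)$)
$Q = -1215$ ($Q = 45 \left(-27\right) = -1215$)
$E{\left(t,-152 \right)} + Q = \left(\frac{82}{111} + 82 \cdot 161 + \frac{1}{111} \left(-152\right) + 161 \left(-152\right)\right) - 1215 = \left(\frac{82}{111} + 13202 - \frac{152}{111} - 24472\right) - 1215 = - \frac{1251040}{111} - 1215 = - \frac{1385905}{111}$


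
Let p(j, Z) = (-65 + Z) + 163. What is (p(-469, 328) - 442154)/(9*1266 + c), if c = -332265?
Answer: 441728/320871 ≈ 1.3767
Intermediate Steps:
p(j, Z) = 98 + Z
(p(-469, 328) - 442154)/(9*1266 + c) = ((98 + 328) - 442154)/(9*1266 - 332265) = (426 - 442154)/(11394 - 332265) = -441728/(-320871) = -441728*(-1/320871) = 441728/320871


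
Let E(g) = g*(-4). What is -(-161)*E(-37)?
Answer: 23828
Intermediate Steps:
E(g) = -4*g
-(-161)*E(-37) = -(-161)*(-4*(-37)) = -(-161)*148 = -161*(-148) = 23828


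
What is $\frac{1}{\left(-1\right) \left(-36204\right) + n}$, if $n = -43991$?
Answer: $- \frac{1}{7787} \approx -0.00012842$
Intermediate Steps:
$\frac{1}{\left(-1\right) \left(-36204\right) + n} = \frac{1}{\left(-1\right) \left(-36204\right) - 43991} = \frac{1}{36204 - 43991} = \frac{1}{-7787} = - \frac{1}{7787}$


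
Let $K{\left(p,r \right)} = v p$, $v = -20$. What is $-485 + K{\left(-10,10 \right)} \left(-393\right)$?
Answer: $-79085$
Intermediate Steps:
$K{\left(p,r \right)} = - 20 p$
$-485 + K{\left(-10,10 \right)} \left(-393\right) = -485 + \left(-20\right) \left(-10\right) \left(-393\right) = -485 + 200 \left(-393\right) = -485 - 78600 = -79085$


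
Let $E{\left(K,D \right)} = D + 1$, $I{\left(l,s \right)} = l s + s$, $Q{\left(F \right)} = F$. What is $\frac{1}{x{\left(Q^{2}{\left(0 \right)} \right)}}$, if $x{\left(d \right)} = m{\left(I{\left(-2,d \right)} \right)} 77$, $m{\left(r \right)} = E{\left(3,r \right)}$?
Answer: $\frac{1}{77} \approx 0.012987$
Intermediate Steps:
$I{\left(l,s \right)} = s + l s$
$E{\left(K,D \right)} = 1 + D$
$m{\left(r \right)} = 1 + r$
$x{\left(d \right)} = 77 - 77 d$ ($x{\left(d \right)} = \left(1 + d \left(1 - 2\right)\right) 77 = \left(1 + d \left(-1\right)\right) 77 = \left(1 - d\right) 77 = 77 - 77 d$)
$\frac{1}{x{\left(Q^{2}{\left(0 \right)} \right)}} = \frac{1}{77 - 77 \cdot 0^{2}} = \frac{1}{77 - 0} = \frac{1}{77 + 0} = \frac{1}{77}$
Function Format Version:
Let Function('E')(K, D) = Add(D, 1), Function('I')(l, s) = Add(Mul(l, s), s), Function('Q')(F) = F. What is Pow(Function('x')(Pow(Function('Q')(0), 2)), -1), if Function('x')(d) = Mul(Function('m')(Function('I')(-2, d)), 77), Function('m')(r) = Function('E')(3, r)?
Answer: Rational(1, 77) ≈ 0.012987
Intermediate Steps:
Function('I')(l, s) = Add(s, Mul(l, s))
Function('E')(K, D) = Add(1, D)
Function('m')(r) = Add(1, r)
Function('x')(d) = Add(77, Mul(-77, d)) (Function('x')(d) = Mul(Add(1, Mul(d, Add(1, -2))), 77) = Mul(Add(1, Mul(d, -1)), 77) = Mul(Add(1, Mul(-1, d)), 77) = Add(77, Mul(-77, d)))
Pow(Function('x')(Pow(Function('Q')(0), 2)), -1) = Pow(Add(77, Mul(-77, Pow(0, 2))), -1) = Pow(Add(77, Mul(-77, 0)), -1) = Pow(Add(77, 0), -1) = Pow(77, -1) = Rational(1, 77)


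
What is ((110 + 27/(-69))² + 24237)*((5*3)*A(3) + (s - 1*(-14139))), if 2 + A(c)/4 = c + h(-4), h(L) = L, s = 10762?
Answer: 474070018894/529 ≈ 8.9616e+8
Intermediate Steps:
A(c) = -24 + 4*c (A(c) = -8 + 4*(c - 4) = -8 + 4*(-4 + c) = -8 + (-16 + 4*c) = -24 + 4*c)
((110 + 27/(-69))² + 24237)*((5*3)*A(3) + (s - 1*(-14139))) = ((110 + 27/(-69))² + 24237)*((5*3)*(-24 + 4*3) + (10762 - 1*(-14139))) = ((110 + 27*(-1/69))² + 24237)*(15*(-24 + 12) + (10762 + 14139)) = ((110 - 9/23)² + 24237)*(15*(-12) + 24901) = ((2521/23)² + 24237)*(-180 + 24901) = (6355441/529 + 24237)*24721 = (19176814/529)*24721 = 474070018894/529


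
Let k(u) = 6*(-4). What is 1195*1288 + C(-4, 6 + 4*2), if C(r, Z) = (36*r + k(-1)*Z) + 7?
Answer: 1538687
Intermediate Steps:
k(u) = -24
C(r, Z) = 7 - 24*Z + 36*r (C(r, Z) = (36*r - 24*Z) + 7 = (-24*Z + 36*r) + 7 = 7 - 24*Z + 36*r)
1195*1288 + C(-4, 6 + 4*2) = 1195*1288 + (7 - 24*(6 + 4*2) + 36*(-4)) = 1539160 + (7 - 24*(6 + 8) - 144) = 1539160 + (7 - 24*14 - 144) = 1539160 + (7 - 336 - 144) = 1539160 - 473 = 1538687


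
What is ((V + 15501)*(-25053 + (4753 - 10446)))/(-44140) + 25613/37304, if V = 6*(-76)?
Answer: 862848750655/82329928 ≈ 10480.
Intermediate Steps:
V = -456
((V + 15501)*(-25053 + (4753 - 10446)))/(-44140) + 25613/37304 = ((-456 + 15501)*(-25053 + (4753 - 10446)))/(-44140) + 25613/37304 = (15045*(-25053 - 5693))*(-1/44140) + 25613*(1/37304) = (15045*(-30746))*(-1/44140) + 25613/37304 = -462573570*(-1/44140) + 25613/37304 = 46257357/4414 + 25613/37304 = 862848750655/82329928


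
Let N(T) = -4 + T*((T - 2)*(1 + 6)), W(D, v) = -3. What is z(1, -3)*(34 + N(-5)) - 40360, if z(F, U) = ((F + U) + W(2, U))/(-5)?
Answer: -40085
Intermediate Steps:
z(F, U) = ⅗ - F/5 - U/5 (z(F, U) = ((F + U) - 3)/(-5) = (-3 + F + U)*(-⅕) = ⅗ - F/5 - U/5)
N(T) = -4 + T*(-14 + 7*T) (N(T) = -4 + T*((-2 + T)*7) = -4 + T*(-14 + 7*T))
z(1, -3)*(34 + N(-5)) - 40360 = (⅗ - ⅕*1 - ⅕*(-3))*(34 + (-4 - 14*(-5) + 7*(-5)²)) - 40360 = (⅗ - ⅕ + ⅗)*(34 + (-4 + 70 + 7*25)) - 40360 = 1*(34 + (-4 + 70 + 175)) - 40360 = 1*(34 + 241) - 40360 = 1*275 - 40360 = 275 - 40360 = -40085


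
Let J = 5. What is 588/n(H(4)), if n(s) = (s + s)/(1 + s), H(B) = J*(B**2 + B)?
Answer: 14847/50 ≈ 296.94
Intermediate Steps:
H(B) = 5*B + 5*B**2 (H(B) = 5*(B**2 + B) = 5*(B + B**2) = 5*B + 5*B**2)
n(s) = 2*s/(1 + s) (n(s) = (2*s)/(1 + s) = 2*s/(1 + s))
588/n(H(4)) = 588/((2*(5*4*(1 + 4))/(1 + 5*4*(1 + 4)))) = 588/((2*(5*4*5)/(1 + 5*4*5))) = 588/((2*100/(1 + 100))) = 588/((2*100/101)) = 588/((2*100*(1/101))) = 588/(200/101) = 588*(101/200) = 14847/50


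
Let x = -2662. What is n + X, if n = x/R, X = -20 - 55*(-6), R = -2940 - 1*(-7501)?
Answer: 1411248/4561 ≈ 309.42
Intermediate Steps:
R = 4561 (R = -2940 + 7501 = 4561)
X = 310 (X = -20 + 330 = 310)
n = -2662/4561 ≈ -0.58364
n + X = -2662/4561 + 310 = 1411248/4561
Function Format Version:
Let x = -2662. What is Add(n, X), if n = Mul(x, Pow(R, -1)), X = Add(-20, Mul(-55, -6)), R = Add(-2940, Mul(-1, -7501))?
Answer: Rational(1411248, 4561) ≈ 309.42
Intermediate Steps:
R = 4561 (R = Add(-2940, 7501) = 4561)
X = 310 (X = Add(-20, 330) = 310)
n = Rational(-2662, 4561) (n = Mul(-2662, Pow(4561, -1)) = Mul(-2662, Rational(1, 4561)) = Rational(-2662, 4561) ≈ -0.58364)
Add(n, X) = Add(Rational(-2662, 4561), 310) = Rational(1411248, 4561)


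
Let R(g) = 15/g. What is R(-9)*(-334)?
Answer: 1670/3 ≈ 556.67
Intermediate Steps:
R(-9)*(-334) = (15/(-9))*(-334) = (15*(-⅑))*(-334) = -5/3*(-334) = 1670/3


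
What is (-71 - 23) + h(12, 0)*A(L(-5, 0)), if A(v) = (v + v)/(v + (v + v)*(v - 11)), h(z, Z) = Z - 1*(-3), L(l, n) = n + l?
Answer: -2920/31 ≈ -94.194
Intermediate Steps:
L(l, n) = l + n
h(z, Z) = 3 + Z (h(z, Z) = Z + 3 = 3 + Z)
A(v) = 2*v/(v + 2*v*(-11 + v)) (A(v) = (2*v)/(v + (2*v)*(-11 + v)) = (2*v)/(v + 2*v*(-11 + v)) = 2*v/(v + 2*v*(-11 + v)))
(-71 - 23) + h(12, 0)*A(L(-5, 0)) = (-71 - 23) + (3 + 0)*(2/(-21 + 2*(-5 + 0))) = -94 + 3*(2/(-21 + 2*(-5))) = -94 + 3*(2/(-21 - 10)) = -94 + 3*(2/(-31)) = -94 + 3*(2*(-1/31)) = -94 + 3*(-2/31) = -94 - 6/31 = -2920/31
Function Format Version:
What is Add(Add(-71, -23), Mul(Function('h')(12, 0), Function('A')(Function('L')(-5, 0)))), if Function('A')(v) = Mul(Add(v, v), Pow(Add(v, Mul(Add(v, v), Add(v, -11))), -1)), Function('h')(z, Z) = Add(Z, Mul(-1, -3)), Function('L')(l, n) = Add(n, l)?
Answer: Rational(-2920, 31) ≈ -94.194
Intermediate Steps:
Function('L')(l, n) = Add(l, n)
Function('h')(z, Z) = Add(3, Z) (Function('h')(z, Z) = Add(Z, 3) = Add(3, Z))
Function('A')(v) = Mul(2, v, Pow(Add(v, Mul(2, v, Add(-11, v))), -1)) (Function('A')(v) = Mul(Mul(2, v), Pow(Add(v, Mul(Mul(2, v), Add(-11, v))), -1)) = Mul(Mul(2, v), Pow(Add(v, Mul(2, v, Add(-11, v))), -1)) = Mul(2, v, Pow(Add(v, Mul(2, v, Add(-11, v))), -1)))
Add(Add(-71, -23), Mul(Function('h')(12, 0), Function('A')(Function('L')(-5, 0)))) = Add(Add(-71, -23), Mul(Add(3, 0), Mul(2, Pow(Add(-21, Mul(2, Add(-5, 0))), -1)))) = Add(-94, Mul(3, Mul(2, Pow(Add(-21, Mul(2, -5)), -1)))) = Add(-94, Mul(3, Mul(2, Pow(Add(-21, -10), -1)))) = Add(-94, Mul(3, Mul(2, Pow(-31, -1)))) = Add(-94, Mul(3, Mul(2, Rational(-1, 31)))) = Add(-94, Mul(3, Rational(-2, 31))) = Add(-94, Rational(-6, 31)) = Rational(-2920, 31)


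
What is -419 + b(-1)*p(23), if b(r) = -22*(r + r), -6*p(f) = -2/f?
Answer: -28867/69 ≈ -418.36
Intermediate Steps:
p(f) = 1/(3*f) (p(f) = -(-1)/(3*f) = 1/(3*f))
b(r) = -44*r
-419 + b(-1)*p(23) = -419 + (-44*(-1))*((⅓)/23) = -419 + 44*((⅓)*(1/23)) = -419 + 44*(1/69) = -419 + 44/69 = -28867/69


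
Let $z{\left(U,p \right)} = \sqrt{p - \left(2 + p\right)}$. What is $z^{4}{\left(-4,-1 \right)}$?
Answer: $4$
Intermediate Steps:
$z{\left(U,p \right)} = i \sqrt{2}$ ($z{\left(U,p \right)} = \sqrt{-2} = i \sqrt{2}$)
$z^{4}{\left(-4,-1 \right)} = \left(i \sqrt{2}\right)^{4} = 4$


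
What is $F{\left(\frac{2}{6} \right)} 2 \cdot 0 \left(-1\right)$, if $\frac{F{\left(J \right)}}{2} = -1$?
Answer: $0$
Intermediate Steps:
$F{\left(J \right)} = -2$ ($F{\left(J \right)} = 2 \left(-1\right) = -2$)
$F{\left(\frac{2}{6} \right)} 2 \cdot 0 \left(-1\right) = - 2 \cdot 2 \cdot 0 \left(-1\right) = - 2 \cdot 0 \left(-1\right) = \left(-2\right) 0 = 0$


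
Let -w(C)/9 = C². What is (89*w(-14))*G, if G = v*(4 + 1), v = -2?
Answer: 1569960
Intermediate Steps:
w(C) = -9*C²
G = -10 (G = -2*(4 + 1) = -2*5 = -10)
(89*w(-14))*G = (89*(-9*(-14)²))*(-10) = (89*(-9*196))*(-10) = (89*(-1764))*(-10) = -156996*(-10) = 1569960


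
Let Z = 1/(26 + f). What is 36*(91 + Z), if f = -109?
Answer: 271872/83 ≈ 3275.6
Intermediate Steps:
Z = -1/83 (Z = 1/(26 - 109) = 1/(-83) = -1/83 ≈ -0.012048)
36*(91 + Z) = 36*(91 - 1/83) = 36*(7552/83) = 271872/83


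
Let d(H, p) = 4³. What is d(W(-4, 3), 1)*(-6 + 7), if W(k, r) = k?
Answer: 64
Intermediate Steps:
d(H, p) = 64
d(W(-4, 3), 1)*(-6 + 7) = 64*(-6 + 7) = 64*1 = 64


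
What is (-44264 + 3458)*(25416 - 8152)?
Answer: -704474784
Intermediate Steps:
(-44264 + 3458)*(25416 - 8152) = -40806*17264 = -704474784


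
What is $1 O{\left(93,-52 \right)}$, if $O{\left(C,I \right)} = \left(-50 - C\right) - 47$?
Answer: $-190$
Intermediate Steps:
$O{\left(C,I \right)} = -97 - C$
$1 O{\left(93,-52 \right)} = 1 \left(-97 - 93\right) = 1 \left(-190\right) = -190$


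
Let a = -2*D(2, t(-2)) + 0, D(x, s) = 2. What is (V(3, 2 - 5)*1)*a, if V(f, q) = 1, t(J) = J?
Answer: -4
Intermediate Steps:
a = -4 (a = -2*2 + 0 = -4 + 0 = -4)
(V(3, 2 - 5)*1)*a = (1*1)*(-4) = 1*(-4) = -4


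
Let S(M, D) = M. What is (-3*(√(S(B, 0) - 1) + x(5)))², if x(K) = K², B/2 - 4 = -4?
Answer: 5616 + 450*I ≈ 5616.0 + 450.0*I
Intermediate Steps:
B = 0 (B = 8 + 2*(-4) = 8 - 8 = 0)
(-3*(√(S(B, 0) - 1) + x(5)))² = (-3*(√(0 - 1) + 5²))² = (-3*(√(-1) + 25))² = (-3*(I + 25))² = (-3*(25 + I))² = (-75 - 3*I)²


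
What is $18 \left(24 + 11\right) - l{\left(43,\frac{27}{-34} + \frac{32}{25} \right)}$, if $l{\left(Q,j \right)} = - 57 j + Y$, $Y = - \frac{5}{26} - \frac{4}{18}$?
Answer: $\frac{32724511}{49725} \approx 658.11$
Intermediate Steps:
$Y = - \frac{97}{234}$ ($Y = \left(-5\right) \frac{1}{26} - \frac{2}{9} = - \frac{5}{26} - \frac{2}{9} = - \frac{97}{234} \approx -0.41453$)
$l{\left(Q,j \right)} = - \frac{97}{234} - 57 j$ ($l{\left(Q,j \right)} = - 57 j - \frac{97}{234} = - \frac{97}{234} - 57 j$)
$18 \left(24 + 11\right) - l{\left(43,\frac{27}{-34} + \frac{32}{25} \right)} = 18 \left(24 + 11\right) - \left(- \frac{97}{234} - 57 \left(\frac{27}{-34} + \frac{32}{25}\right)\right) = 18 \cdot 35 - \left(- \frac{97}{234} - 57 \left(27 \left(- \frac{1}{34}\right) + 32 \cdot \frac{1}{25}\right)\right) = 630 - \left(- \frac{97}{234} - 57 \left(- \frac{27}{34} + \frac{32}{25}\right)\right) = 630 - \left(- \frac{97}{234} - \frac{23541}{850}\right) = 630 - - \frac{1397761}{49725} = 630 + \frac{1397761}{49725} = \frac{32724511}{49725}$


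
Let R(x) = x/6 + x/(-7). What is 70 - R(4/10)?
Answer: 7349/105 ≈ 69.990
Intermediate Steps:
R(x) = x/42 (R(x) = x*(⅙) + x*(-⅐) = x/6 - x/7 = x/42)
70 - R(4/10) = 70 - 4/10/42 = 70 - 4*(⅒)/42 = 70 - 2/(42*5) = 70 - 1*1/105 = 70 - 1/105 = 7349/105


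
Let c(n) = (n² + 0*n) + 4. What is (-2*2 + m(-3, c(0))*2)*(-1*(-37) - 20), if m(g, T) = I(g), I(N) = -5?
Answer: -238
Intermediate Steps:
c(n) = 4 + n² (c(n) = (n² + 0) + 4 = n² + 4 = 4 + n²)
m(g, T) = -5
(-2*2 + m(-3, c(0))*2)*(-1*(-37) - 20) = (-2*2 - 5*2)*(-1*(-37) - 20) = (-4 - 10)*(37 - 20) = -14*17 = -238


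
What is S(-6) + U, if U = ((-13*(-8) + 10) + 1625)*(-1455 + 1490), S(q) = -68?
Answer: 60797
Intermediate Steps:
U = 60865 (U = ((104 + 10) + 1625)*35 = (114 + 1625)*35 = 1739*35 = 60865)
S(-6) + U = -68 + 60865 = 60797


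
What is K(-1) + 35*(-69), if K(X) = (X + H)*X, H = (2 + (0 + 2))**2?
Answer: -2430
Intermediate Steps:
H = 16 (H = (2 + 2)**2 = 4**2 = 16)
K(X) = X*(16 + X) (K(X) = (X + 16)*X = (16 + X)*X = X*(16 + X))
K(-1) + 35*(-69) = -(16 - 1) + 35*(-69) = -1*15 - 2415 = -15 - 2415 = -2430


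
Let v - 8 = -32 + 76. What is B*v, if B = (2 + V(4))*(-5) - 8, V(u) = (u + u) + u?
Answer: -4056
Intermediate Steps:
V(u) = 3*u (V(u) = 2*u + u = 3*u)
v = 52 (v = 8 + (-32 + 76) = 8 + 44 = 52)
B = -78 (B = (2 + 3*4)*(-5) - 8 = (2 + 12)*(-5) - 8 = 14*(-5) - 8 = -70 - 8 = -78)
B*v = -78*52 = -4056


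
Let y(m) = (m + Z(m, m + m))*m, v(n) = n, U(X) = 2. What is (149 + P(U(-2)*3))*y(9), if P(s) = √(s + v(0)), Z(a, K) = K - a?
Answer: 24138 + 162*√6 ≈ 24535.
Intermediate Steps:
y(m) = 2*m² (y(m) = (m + ((m + m) - m))*m = (m + (2*m - m))*m = (m + m)*m = (2*m)*m = 2*m²)
P(s) = √s (P(s) = √(s + 0) = √s)
(149 + P(U(-2)*3))*y(9) = (149 + √(2*3))*(2*9²) = (149 + √6)*(2*81) = (149 + √6)*162 = 24138 + 162*√6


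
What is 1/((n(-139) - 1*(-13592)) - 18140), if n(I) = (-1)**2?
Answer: -1/4547 ≈ -0.00021993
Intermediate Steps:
n(I) = 1
1/((n(-139) - 1*(-13592)) - 18140) = 1/((1 - 1*(-13592)) - 18140) = 1/((1 + 13592) - 18140) = 1/(13593 - 18140) = 1/(-4547) = -1/4547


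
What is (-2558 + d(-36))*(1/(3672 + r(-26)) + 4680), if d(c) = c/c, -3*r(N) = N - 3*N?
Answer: -131203564311/10964 ≈ -1.1967e+7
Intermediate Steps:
r(N) = 2*N/3 (r(N) = -(N - 3*N)/3 = -(-2)*N/3 = 2*N/3)
d(c) = 1
(-2558 + d(-36))*(1/(3672 + r(-26)) + 4680) = (-2558 + 1)*(1/(3672 + (2/3)*(-26)) + 4680) = -2557*(1/(3672 - 52/3) + 4680) = -2557*(1/(10964/3) + 4680) = -2557*(3/10964 + 4680) = -2557*51311523/10964 = -131203564311/10964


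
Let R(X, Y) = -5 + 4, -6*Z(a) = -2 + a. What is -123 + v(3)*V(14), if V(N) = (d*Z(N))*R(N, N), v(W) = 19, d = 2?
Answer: -47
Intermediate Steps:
Z(a) = ⅓ - a/6 (Z(a) = -(-2 + a)/6 = ⅓ - a/6)
R(X, Y) = -1
V(N) = -⅔ + N/3 (V(N) = (2*(⅓ - N/6))*(-1) = (⅔ - N/3)*(-1) = -⅔ + N/3)
-123 + v(3)*V(14) = -123 + 19*(-⅔ + (⅓)*14) = -123 + 19*(-⅔ + 14/3) = -123 + 19*4 = -123 + 76 = -47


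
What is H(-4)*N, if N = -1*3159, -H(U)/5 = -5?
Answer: -78975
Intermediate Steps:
H(U) = 25 (H(U) = -5*(-5) = 25)
N = -3159
H(-4)*N = 25*(-3159) = -78975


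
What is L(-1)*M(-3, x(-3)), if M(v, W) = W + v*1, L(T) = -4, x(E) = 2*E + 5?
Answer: 16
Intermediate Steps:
x(E) = 5 + 2*E
M(v, W) = W + v
L(-1)*M(-3, x(-3)) = -4*((5 + 2*(-3)) - 3) = -4*((5 - 6) - 3) = -4*(-1 - 3) = -4*(-4) = 16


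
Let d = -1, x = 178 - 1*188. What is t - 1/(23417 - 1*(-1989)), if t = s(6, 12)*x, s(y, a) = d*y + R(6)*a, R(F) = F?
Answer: -16767961/25406 ≈ -660.00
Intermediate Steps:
x = -10 (x = 178 - 188 = -10)
s(y, a) = -y + 6*a
t = -660 (t = (-1*6 + 6*12)*(-10) = (-6 + 72)*(-10) = 66*(-10) = -660)
t - 1/(23417 - 1*(-1989)) = -660 - 1/(23417 - 1*(-1989)) = -660 - 1/(23417 + 1989) = -660 - 1/25406 = -16767961/25406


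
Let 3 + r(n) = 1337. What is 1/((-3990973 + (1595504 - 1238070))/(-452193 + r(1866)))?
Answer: 450859/3633539 ≈ 0.12408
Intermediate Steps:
r(n) = 1334 (r(n) = -3 + 1337 = 1334)
1/((-3990973 + (1595504 - 1238070))/(-452193 + r(1866))) = 1/((-3990973 + (1595504 - 1238070))/(-452193 + 1334)) = 1/((-3990973 + 357434)/(-450859)) = 1/(-3633539*(-1/450859)) = 1/(3633539/450859) = 450859/3633539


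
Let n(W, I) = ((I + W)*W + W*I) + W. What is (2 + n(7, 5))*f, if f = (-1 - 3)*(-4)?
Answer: 2048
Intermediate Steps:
n(W, I) = W + I*W + W*(I + W) (n(W, I) = (W*(I + W) + I*W) + W = (I*W + W*(I + W)) + W = W + I*W + W*(I + W))
f = 16 (f = -4*(-4) = 16)
(2 + n(7, 5))*f = (2 + 7*(1 + 7 + 2*5))*16 = (2 + 7*(1 + 7 + 10))*16 = (2 + 7*18)*16 = (2 + 126)*16 = 128*16 = 2048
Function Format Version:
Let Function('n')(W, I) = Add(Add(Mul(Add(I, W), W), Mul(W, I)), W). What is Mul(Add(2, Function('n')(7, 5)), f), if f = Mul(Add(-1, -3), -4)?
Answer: 2048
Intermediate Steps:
Function('n')(W, I) = Add(W, Mul(I, W), Mul(W, Add(I, W))) (Function('n')(W, I) = Add(Add(Mul(W, Add(I, W)), Mul(I, W)), W) = Add(Add(Mul(I, W), Mul(W, Add(I, W))), W) = Add(W, Mul(I, W), Mul(W, Add(I, W))))
f = 16 (f = Mul(-4, -4) = 16)
Mul(Add(2, Function('n')(7, 5)), f) = Mul(Add(2, Mul(7, Add(1, 7, Mul(2, 5)))), 16) = Mul(Add(2, Mul(7, Add(1, 7, 10))), 16) = Mul(Add(2, Mul(7, 18)), 16) = Mul(Add(2, 126), 16) = Mul(128, 16) = 2048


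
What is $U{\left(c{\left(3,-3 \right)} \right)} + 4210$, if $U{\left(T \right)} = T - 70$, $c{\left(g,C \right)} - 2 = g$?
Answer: $4145$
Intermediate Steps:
$c{\left(g,C \right)} = 2 + g$
$U{\left(T \right)} = -70 + T$
$U{\left(c{\left(3,-3 \right)} \right)} + 4210 = \left(-70 + \left(2 + 3\right)\right) + 4210 = \left(-70 + 5\right) + 4210 = -65 + 4210 = 4145$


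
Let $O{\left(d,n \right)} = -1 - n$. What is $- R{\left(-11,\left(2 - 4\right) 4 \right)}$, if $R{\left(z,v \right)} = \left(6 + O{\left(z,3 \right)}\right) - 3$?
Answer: $1$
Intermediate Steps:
$R{\left(z,v \right)} = -1$ ($R{\left(z,v \right)} = \left(6 - 4\right) - 3 = 2 - 3 = -1$)
$- R{\left(-11,\left(2 - 4\right) 4 \right)} = \left(-1\right) \left(-1\right) = 1$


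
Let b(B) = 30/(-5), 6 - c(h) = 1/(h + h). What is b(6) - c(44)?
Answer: -1055/88 ≈ -11.989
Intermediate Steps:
c(h) = 6 - 1/(2*h) (c(h) = 6 - 1/(h + h) = 6 - 1/(2*h))
b(B) = -6 (b(B) = 30*(-⅕) = -6)
b(6) - c(44) = -6 - (6 - ½/44) = -6 - (6 - ½*1/44) = -6 - (6 - 1/88) = -6 - 1*527/88 = -6 - 527/88 = -1055/88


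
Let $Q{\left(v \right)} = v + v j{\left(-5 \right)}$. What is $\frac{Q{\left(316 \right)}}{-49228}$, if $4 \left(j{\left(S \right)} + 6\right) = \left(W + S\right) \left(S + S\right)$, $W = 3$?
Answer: $0$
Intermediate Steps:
$j{\left(S \right)} = -6 + \frac{S \left(3 + S\right)}{2}$ ($j{\left(S \right)} = -6 + \frac{\left(3 + S\right) \left(S + S\right)}{4} = -6 + \frac{\left(3 + S\right) 2 S}{4} = -6 + \frac{2 S \left(3 + S\right)}{4} = -6 + \frac{S \left(3 + S\right)}{2}$)
$Q{\left(v \right)} = 0$ ($Q{\left(v \right)} = v + v \left(-6 + \frac{\left(-5\right)^{2}}{2} + \frac{3}{2} \left(-5\right)\right) = v + v \left(-6 + \frac{1}{2} \cdot 25 - \frac{15}{2}\right) = v + v \left(-6 + \frac{25}{2} - \frac{15}{2}\right) = v + v \left(-1\right) = v - v = 0$)
$\frac{Q{\left(316 \right)}}{-49228} = \frac{0}{-49228} = 0 \left(- \frac{1}{49228}\right) = 0$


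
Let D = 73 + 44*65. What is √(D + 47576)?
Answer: √50509 ≈ 224.74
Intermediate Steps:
D = 2933 (D = 73 + 2860 = 2933)
√(D + 47576) = √(2933 + 47576) = √50509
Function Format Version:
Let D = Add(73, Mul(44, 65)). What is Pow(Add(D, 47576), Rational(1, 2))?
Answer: Pow(50509, Rational(1, 2)) ≈ 224.74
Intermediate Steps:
D = 2933 (D = Add(73, 2860) = 2933)
Pow(Add(D, 47576), Rational(1, 2)) = Pow(Add(2933, 47576), Rational(1, 2)) = Pow(50509, Rational(1, 2))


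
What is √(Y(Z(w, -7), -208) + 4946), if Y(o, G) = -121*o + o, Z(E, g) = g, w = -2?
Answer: √5786 ≈ 76.066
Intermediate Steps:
Y(o, G) = -120*o
√(Y(Z(w, -7), -208) + 4946) = √(-120*(-7) + 4946) = √(840 + 4946) = √5786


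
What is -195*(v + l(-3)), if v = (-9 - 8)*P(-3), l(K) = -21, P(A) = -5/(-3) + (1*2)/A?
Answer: 7410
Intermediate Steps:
P(A) = 5/3 + 2/A (P(A) = -5*(-1/3) + 2/A = 5/3 + 2/A)
v = -17 (v = (-9 - 8)*(5/3 + 2/(-3)) = -17*(5/3 + 2*(-1/3)) = -17*(5/3 - 2/3) = -17*1 = -17)
-195*(v + l(-3)) = -195*(-17 - 21) = -195*(-38) = 7410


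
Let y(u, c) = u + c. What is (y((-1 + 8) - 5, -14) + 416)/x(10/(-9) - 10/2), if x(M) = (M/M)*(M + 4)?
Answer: -3636/19 ≈ -191.37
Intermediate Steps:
x(M) = 4 + M (x(M) = 1*(4 + M) = 4 + M)
y(u, c) = c + u
(y((-1 + 8) - 5, -14) + 416)/x(10/(-9) - 10/2) = ((-14 + ((-1 + 8) - 5)) + 416)/(4 + (10/(-9) - 10/2)) = ((-14 + (7 - 5)) + 416)/(4 + (10*(-1/9) - 10*1/2)) = ((-14 + 2) + 416)/(4 + (-10/9 - 5)) = (-12 + 416)/(4 - 55/9) = 404/(-19/9) = 404*(-9/19) = -3636/19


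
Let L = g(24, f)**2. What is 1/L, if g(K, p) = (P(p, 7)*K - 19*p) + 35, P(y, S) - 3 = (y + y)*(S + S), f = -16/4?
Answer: 1/6275025 ≈ 1.5936e-7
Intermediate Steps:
f = -4 (f = -16*1/4 = -4)
P(y, S) = 3 + 4*S*y (P(y, S) = 3 + (y + y)*(S + S) = 3 + (2*y)*(2*S) = 3 + 4*S*y)
g(K, p) = 35 - 19*p + K*(3 + 28*p) (g(K, p) = ((3 + 4*7*p)*K - 19*p) + 35 = ((3 + 28*p)*K - 19*p) + 35 = (K*(3 + 28*p) - 19*p) + 35 = (-19*p + K*(3 + 28*p)) + 35 = 35 - 19*p + K*(3 + 28*p))
L = 6275025 (L = (35 - 19*(-4) + 24*(3 + 28*(-4)))**2 = (35 + 76 + 24*(3 - 112))**2 = (35 + 76 + 24*(-109))**2 = (35 + 76 - 2616)**2 = (-2505)**2 = 6275025)
1/L = 1/6275025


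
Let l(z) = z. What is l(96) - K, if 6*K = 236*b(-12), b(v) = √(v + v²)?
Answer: 96 - 236*√33/3 ≈ -355.91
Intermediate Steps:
K = 236*√33/3 (K = (236*√(-12*(1 - 12)))/6 = (236*√(-12*(-11)))/6 = (236*√132)/6 = (236*(2*√33))/6 = (472*√33)/6 = 236*√33/3 ≈ 451.91)
l(96) - K = 96 - 236*√33/3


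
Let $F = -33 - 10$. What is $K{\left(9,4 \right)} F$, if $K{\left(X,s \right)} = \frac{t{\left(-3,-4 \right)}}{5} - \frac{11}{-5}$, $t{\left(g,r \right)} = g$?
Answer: $- \frac{344}{5} \approx -68.8$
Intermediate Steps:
$F = -43$ ($F = -33 - 10 = -43$)
$K{\left(X,s \right)} = \frac{8}{5}$ ($K{\left(X,s \right)} = - \frac{3}{5} - \frac{11}{-5} = \left(-3\right) \frac{1}{5} - - \frac{11}{5} = - \frac{3}{5} + \frac{11}{5} = \frac{8}{5}$)
$K{\left(9,4 \right)} F = \frac{8}{5} \left(-43\right) = - \frac{344}{5}$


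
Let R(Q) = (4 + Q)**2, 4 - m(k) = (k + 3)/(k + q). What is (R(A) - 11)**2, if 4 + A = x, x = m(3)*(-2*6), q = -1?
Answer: 17689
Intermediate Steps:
m(k) = 4 - (3 + k)/(-1 + k) (m(k) = 4 - (k + 3)/(k - 1) = 4 - (3 + k)/(-1 + k))
x = -12 (x = ((-7 + 3*3)/(-1 + 3))*(-2*6) = ((-7 + 9)/2)*(-12) = ((1/2)*2)*(-12) = 1*(-12) = -12)
A = -16 (A = -4 - 12 = -16)
(R(A) - 11)**2 = ((4 - 16)**2 - 11)**2 = ((-12)**2 - 11)**2 = (144 - 11)**2 = 133**2 = 17689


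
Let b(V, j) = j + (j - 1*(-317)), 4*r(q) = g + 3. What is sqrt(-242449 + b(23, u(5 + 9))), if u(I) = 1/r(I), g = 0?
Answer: 2*I*sqrt(544791)/3 ≈ 492.07*I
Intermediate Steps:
r(q) = 3/4 (r(q) = (0 + 3)/4 = (1/4)*3 = 3/4)
u(I) = 4/3 (u(I) = 1/(3/4) = 4/3)
b(V, j) = 317 + 2*j (b(V, j) = j + (j + 317) = j + (317 + j) = 317 + 2*j)
sqrt(-242449 + b(23, u(5 + 9))) = sqrt(-242449 + (317 + 2*(4/3))) = sqrt(-242449 + (317 + 8/3)) = sqrt(-242449 + 959/3) = sqrt(-726388/3) = 2*I*sqrt(544791)/3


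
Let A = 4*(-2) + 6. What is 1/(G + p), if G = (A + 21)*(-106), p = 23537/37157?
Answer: -37157/74810661 ≈ -0.00049668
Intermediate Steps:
p = 23537/37157 (p = 23537*(1/37157) = 23537/37157 ≈ 0.63345)
A = -2 (A = -8 + 6 = -2)
G = -2014 (G = (-2 + 21)*(-106) = 19*(-106) = -2014)
1/(G + p) = 1/(-2014 + 23537/37157) = 1/(-74810661/37157) = -37157/74810661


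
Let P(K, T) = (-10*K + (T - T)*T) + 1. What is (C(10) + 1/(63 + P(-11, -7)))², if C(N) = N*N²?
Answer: 30276348001/30276 ≈ 1.0000e+6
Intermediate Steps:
P(K, T) = 1 - 10*K (P(K, T) = (-10*K + 0*T) + 1 = (-10*K + 0) + 1 = -10*K + 1 = 1 - 10*K)
C(N) = N³
(C(10) + 1/(63 + P(-11, -7)))² = (10³ + 1/(63 + (1 - 10*(-11))))² = (1000 + 1/(63 + (1 + 110)))² = (1000 + 1/(63 + 111))² = (1000 + 1/174)² = (174001/174)² = 30276348001/30276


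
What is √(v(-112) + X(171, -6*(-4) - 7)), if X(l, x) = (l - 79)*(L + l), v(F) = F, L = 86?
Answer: 2*√5883 ≈ 153.40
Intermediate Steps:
X(l, x) = (-79 + l)*(86 + l) (X(l, x) = (l - 79)*(86 + l) = (-79 + l)*(86 + l))
√(v(-112) + X(171, -6*(-4) - 7)) = √(-112 + (-6794 + 171² + 7*171)) = √(-112 + (-6794 + 29241 + 1197)) = √(-112 + 23644) = √23532 = 2*√5883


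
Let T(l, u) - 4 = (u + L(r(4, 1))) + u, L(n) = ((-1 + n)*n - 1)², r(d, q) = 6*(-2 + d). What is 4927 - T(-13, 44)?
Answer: -12326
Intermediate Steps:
r(d, q) = -12 + 6*d
L(n) = (-1 + n*(-1 + n))² (L(n) = (n*(-1 + n) - 1)² = (-1 + n*(-1 + n))²)
T(l, u) = 17165 + 2*u (T(l, u) = 4 + ((u + (1 + (-12 + 6*4) - (-12 + 6*4)²)²) + u) = 4 + ((u + (1 + (-12 + 24) - (-12 + 24)²)²) + u) = 4 + ((u + (1 + 12 - 1*12²)²) + u) = 4 + ((u + (1 + 12 - 1*144)²) + u) = 4 + ((u + (1 + 12 - 144)²) + u) = 4 + ((u + (-131)²) + u) = 4 + ((u + 17161) + u) = 4 + ((17161 + u) + u) = 4 + (17161 + 2*u) = 17165 + 2*u)
4927 - T(-13, 44) = 4927 - (17165 + 2*44) = 4927 - (17165 + 88) = 4927 - 1*17253 = 4927 - 17253 = -12326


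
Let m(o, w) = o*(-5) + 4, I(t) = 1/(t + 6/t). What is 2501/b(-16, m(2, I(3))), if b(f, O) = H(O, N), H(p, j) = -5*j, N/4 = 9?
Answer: -2501/180 ≈ -13.894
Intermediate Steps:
N = 36 (N = 4*9 = 36)
m(o, w) = 4 - 5*o (m(o, w) = -5*o + 4 = 4 - 5*o)
b(f, O) = -180 (b(f, O) = -5*36 = -180)
2501/b(-16, m(2, I(3))) = 2501/(-180) = 2501*(-1/180) = -2501/180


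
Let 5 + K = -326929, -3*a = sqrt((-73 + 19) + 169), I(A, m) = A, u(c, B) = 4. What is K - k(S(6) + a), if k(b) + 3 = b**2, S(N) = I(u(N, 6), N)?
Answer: -2942638/9 + 8*sqrt(115)/3 ≈ -3.2693e+5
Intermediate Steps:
S(N) = 4
a = -sqrt(115)/3 (a = -sqrt((-73 + 19) + 169)/3 = -sqrt(-54 + 169)/3 = -sqrt(115)/3 ≈ -3.5746)
K = -326934 (K = -5 - 326929 = -326934)
k(b) = -3 + b**2
K - k(S(6) + a) = -326934 - (-3 + (4 - sqrt(115)/3)**2) = -326934 + (3 - (4 - sqrt(115)/3)**2) = -326931 - (4 - sqrt(115)/3)**2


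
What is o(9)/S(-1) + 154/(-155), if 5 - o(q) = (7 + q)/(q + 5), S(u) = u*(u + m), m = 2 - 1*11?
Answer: -1319/2170 ≈ -0.60783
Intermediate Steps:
m = -9 (m = 2 - 11 = -9)
S(u) = u*(-9 + u) (S(u) = u*(u - 9) = u*(-9 + u))
o(q) = 5 - (7 + q)/(5 + q) (o(q) = 5 - (7 + q)/(q + 5) = 5 - (7 + q)/(5 + q))
o(9)/S(-1) + 154/(-155) = (2*(9 + 2*9)/(5 + 9))/((-(-9 - 1))) + 154/(-155) = (2*(9 + 18)/14)/((-1*(-10))) + 154*(-1/155) = (2*(1/14)*27)/10 - 154/155 = (27/7)*(⅒) - 154/155 = 27/70 - 154/155 = -1319/2170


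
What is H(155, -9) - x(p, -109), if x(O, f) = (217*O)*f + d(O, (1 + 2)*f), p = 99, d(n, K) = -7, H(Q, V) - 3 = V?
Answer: 2341648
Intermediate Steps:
H(Q, V) = 3 + V
x(O, f) = -7 + 217*O*f (x(O, f) = (217*O)*f - 7 = 217*O*f - 7 = -7 + 217*O*f)
H(155, -9) - x(p, -109) = (3 - 9) - (-7 + 217*99*(-109)) = -6 - (-7 - 2341647) = -6 - 1*(-2341654) = -6 + 2341654 = 2341648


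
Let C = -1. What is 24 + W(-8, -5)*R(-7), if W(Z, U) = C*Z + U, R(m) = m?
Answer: 3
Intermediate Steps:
W(Z, U) = U - Z (W(Z, U) = -Z + U = U - Z)
24 + W(-8, -5)*R(-7) = 24 + (-5 - 1*(-8))*(-7) = 24 + (-5 + 8)*(-7) = 24 + 3*(-7) = 24 - 21 = 3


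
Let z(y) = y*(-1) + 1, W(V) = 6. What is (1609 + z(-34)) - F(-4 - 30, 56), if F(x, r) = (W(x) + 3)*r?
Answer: 1140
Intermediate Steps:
F(x, r) = 9*r (F(x, r) = (6 + 3)*r = 9*r)
z(y) = 1 - y (z(y) = -y + 1 = 1 - y)
(1609 + z(-34)) - F(-4 - 30, 56) = (1609 + (1 - 1*(-34))) - 9*56 = (1609 + (1 + 34)) - 1*504 = (1609 + 35) - 504 = 1644 - 504 = 1140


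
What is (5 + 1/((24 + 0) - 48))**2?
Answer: 14161/576 ≈ 24.585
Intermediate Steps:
(5 + 1/((24 + 0) - 48))**2 = (5 + 1/(24 - 48))**2 = (5 + 1/(-24))**2 = (5 - 1/24)**2 = (119/24)**2 = 14161/576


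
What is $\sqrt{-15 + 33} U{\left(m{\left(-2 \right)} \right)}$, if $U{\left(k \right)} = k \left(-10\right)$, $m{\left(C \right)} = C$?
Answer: $60 \sqrt{2} \approx 84.853$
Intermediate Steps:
$U{\left(k \right)} = - 10 k$
$\sqrt{-15 + 33} U{\left(m{\left(-2 \right)} \right)} = \sqrt{-15 + 33} \left(\left(-10\right) \left(-2\right)\right) = \sqrt{18} \cdot 20 = 3 \sqrt{2} \cdot 20 = 60 \sqrt{2}$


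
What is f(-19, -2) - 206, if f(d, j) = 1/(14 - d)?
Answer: -6797/33 ≈ -205.97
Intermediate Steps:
f(-19, -2) - 206 = -1/(-14 - 19) - 206 = -1/(-33) - 206 = -1*(-1/33) - 206 = 1/33 - 206 = -6797/33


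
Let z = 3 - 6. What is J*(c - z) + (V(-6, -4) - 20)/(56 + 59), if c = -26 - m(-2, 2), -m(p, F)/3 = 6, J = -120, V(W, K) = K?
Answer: 68976/115 ≈ 599.79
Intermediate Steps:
m(p, F) = -18 (m(p, F) = -3*6 = -18)
z = -3
c = -8 (c = -26 - 1*(-18) = -26 + 18 = -8)
J*(c - z) + (V(-6, -4) - 20)/(56 + 59) = -120*(-8 - 1*(-3)) + (-4 - 20)/(56 + 59) = -120*(-8 + 3) - 24/115 = -120*(-5) - 24*1/115 = 600 - 24/115 = 68976/115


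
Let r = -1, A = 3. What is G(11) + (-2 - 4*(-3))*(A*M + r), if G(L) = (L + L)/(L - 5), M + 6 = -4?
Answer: -919/3 ≈ -306.33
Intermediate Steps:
M = -10 (M = -6 - 4 = -10)
G(L) = 2*L/(-5 + L) (G(L) = (2*L)/(-5 + L) = 2*L/(-5 + L))
G(11) + (-2 - 4*(-3))*(A*M + r) = 2*11/(-5 + 11) + (-2 - 4*(-3))*(3*(-10) - 1) = 2*11/6 + (-2 + 12)*(-30 - 1) = 2*11*(1/6) + 10*(-31) = 11/3 - 310 = -919/3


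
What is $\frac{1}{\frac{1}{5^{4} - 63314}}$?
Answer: $-62689$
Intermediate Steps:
$\frac{1}{\frac{1}{5^{4} - 63314}} = \frac{1}{\frac{1}{625 - 63314}} = \frac{1}{\frac{1}{-62689}} = \frac{1}{- \frac{1}{62689}} = -62689$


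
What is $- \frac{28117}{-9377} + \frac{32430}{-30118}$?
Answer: $\frac{271365848}{141208243} \approx 1.9217$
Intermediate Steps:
$- \frac{28117}{-9377} + \frac{32430}{-30118} = \left(-28117\right) \left(- \frac{1}{9377}\right) + 32430 \left(- \frac{1}{30118}\right) = \frac{28117}{9377} - \frac{16215}{15059} = \frac{271365848}{141208243}$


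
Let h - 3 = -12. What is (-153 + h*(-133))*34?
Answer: 35496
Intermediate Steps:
h = -9 (h = 3 - 12 = -9)
(-153 + h*(-133))*34 = (-153 - 9*(-133))*34 = (-153 + 1197)*34 = 1044*34 = 35496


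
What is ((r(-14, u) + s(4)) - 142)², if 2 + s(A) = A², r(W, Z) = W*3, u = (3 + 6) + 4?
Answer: 28900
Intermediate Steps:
u = 13 (u = 9 + 4 = 13)
r(W, Z) = 3*W
s(A) = -2 + A²
((r(-14, u) + s(4)) - 142)² = ((3*(-14) + (-2 + 4²)) - 142)² = ((-42 + (-2 + 16)) - 142)² = ((-42 + 14) - 142)² = (-28 - 142)² = (-170)² = 28900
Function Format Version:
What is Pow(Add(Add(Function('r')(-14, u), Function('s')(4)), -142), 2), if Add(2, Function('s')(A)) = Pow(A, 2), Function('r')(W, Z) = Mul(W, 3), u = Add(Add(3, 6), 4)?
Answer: 28900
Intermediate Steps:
u = 13 (u = Add(9, 4) = 13)
Function('r')(W, Z) = Mul(3, W)
Function('s')(A) = Add(-2, Pow(A, 2))
Pow(Add(Add(Function('r')(-14, u), Function('s')(4)), -142), 2) = Pow(Add(Add(Mul(3, -14), Add(-2, Pow(4, 2))), -142), 2) = Pow(Add(Add(-42, Add(-2, 16)), -142), 2) = Pow(Add(Add(-42, 14), -142), 2) = Pow(Add(-28, -142), 2) = Pow(-170, 2) = 28900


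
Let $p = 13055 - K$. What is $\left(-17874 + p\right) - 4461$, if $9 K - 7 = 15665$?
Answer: $- \frac{33064}{3} \approx -11021.0$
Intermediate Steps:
$K = \frac{5224}{3}$ ($K = \frac{7}{9} + \frac{1}{9} \cdot 15665 = \frac{7}{9} + \frac{15665}{9} = \frac{5224}{3} \approx 1741.3$)
$p = \frac{33941}{3}$ ($p = 13055 - \frac{5224}{3} = \frac{33941}{3} \approx 11314.0$)
$\left(-17874 + p\right) - 4461 = \left(-17874 + \frac{33941}{3}\right) - 4461 = - \frac{19681}{3} - 4461 = - \frac{33064}{3}$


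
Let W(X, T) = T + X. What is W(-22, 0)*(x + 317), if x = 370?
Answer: -15114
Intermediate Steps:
W(-22, 0)*(x + 317) = (0 - 22)*(370 + 317) = -22*687 = -15114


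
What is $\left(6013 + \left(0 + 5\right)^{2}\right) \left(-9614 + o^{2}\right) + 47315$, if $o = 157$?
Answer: $90828645$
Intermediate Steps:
$\left(6013 + \left(0 + 5\right)^{2}\right) \left(-9614 + o^{2}\right) + 47315 = \left(6013 + \left(0 + 5\right)^{2}\right) \left(-9614 + 157^{2}\right) + 47315 = \left(6013 + 5^{2}\right) \left(-9614 + 24649\right) + 47315 = \left(6013 + 25\right) 15035 + 47315 = 6038 \cdot 15035 + 47315 = 90781330 + 47315 = 90828645$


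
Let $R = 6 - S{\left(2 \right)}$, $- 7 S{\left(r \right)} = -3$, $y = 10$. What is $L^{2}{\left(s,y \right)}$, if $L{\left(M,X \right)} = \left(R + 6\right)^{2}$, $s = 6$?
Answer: $\frac{43046721}{2401} \approx 17929.0$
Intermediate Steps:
$S{\left(r \right)} = \frac{3}{7}$ ($S{\left(r \right)} = \left(- \frac{1}{7}\right) \left(-3\right) = \frac{3}{7}$)
$R = \frac{39}{7}$ ($R = 6 - \frac{3}{7} = \frac{39}{7} \approx 5.5714$)
$L{\left(M,X \right)} = \frac{6561}{49}$ ($L{\left(M,X \right)} = \left(\frac{39}{7} + 6\right)^{2} = \left(\frac{81}{7}\right)^{2} = \frac{6561}{49}$)
$L^{2}{\left(s,y \right)} = \left(\frac{6561}{49}\right)^{2} = \frac{43046721}{2401}$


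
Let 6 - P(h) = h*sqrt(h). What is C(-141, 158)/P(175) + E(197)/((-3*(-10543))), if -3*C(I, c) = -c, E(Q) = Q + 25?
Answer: 393259498/56503511077 - 138250*sqrt(7)/16078017 ≈ -0.015790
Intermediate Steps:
E(Q) = 25 + Q
C(I, c) = c/3 (C(I, c) = -(-1)*c/3 = c/3)
P(h) = 6 - h**(3/2) (P(h) = 6 - h*sqrt(h) = 6 - h**(3/2))
C(-141, 158)/P(175) + E(197)/((-3*(-10543))) = ((1/3)*158)/(6 - 175**(3/2)) + (25 + 197)/((-3*(-10543))) = 158/(3*(6 - 875*sqrt(7))) + 222/31629 = 158/(3*(6 - 875*sqrt(7))) + 222*(1/31629) = 158/(3*(6 - 875*sqrt(7))) + 74/10543 = 74/10543 + 158/(3*(6 - 875*sqrt(7)))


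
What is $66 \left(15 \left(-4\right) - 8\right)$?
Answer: $-4488$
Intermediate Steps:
$66 \left(15 \left(-4\right) - 8\right) = 66 \left(-60 - 8\right) = 66 \left(-68\right) = -4488$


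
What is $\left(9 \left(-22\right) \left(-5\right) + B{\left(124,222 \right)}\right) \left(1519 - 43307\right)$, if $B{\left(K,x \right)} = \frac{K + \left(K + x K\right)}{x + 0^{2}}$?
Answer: $- \frac{5172435064}{111} \approx -4.6599 \cdot 10^{7}$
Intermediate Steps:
$B{\left(K,x \right)} = \frac{2 K + K x}{x}$ ($B{\left(K,x \right)} = \frac{K + \left(K + K x\right)}{x + 0} = \frac{2 K + K x}{x}$)
$\left(9 \left(-22\right) \left(-5\right) + B{\left(124,222 \right)}\right) \left(1519 - 43307\right) = \left(9 \left(-22\right) \left(-5\right) + \frac{124 \left(2 + 222\right)}{222}\right) \left(1519 - 43307\right) = \left(\left(-198\right) \left(-5\right) + 124 \cdot \frac{1}{222} \cdot 224\right) \left(-41788\right) = \left(990 + \frac{13888}{111}\right) \left(-41788\right) = \frac{123778}{111} \left(-41788\right) = - \frac{5172435064}{111}$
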